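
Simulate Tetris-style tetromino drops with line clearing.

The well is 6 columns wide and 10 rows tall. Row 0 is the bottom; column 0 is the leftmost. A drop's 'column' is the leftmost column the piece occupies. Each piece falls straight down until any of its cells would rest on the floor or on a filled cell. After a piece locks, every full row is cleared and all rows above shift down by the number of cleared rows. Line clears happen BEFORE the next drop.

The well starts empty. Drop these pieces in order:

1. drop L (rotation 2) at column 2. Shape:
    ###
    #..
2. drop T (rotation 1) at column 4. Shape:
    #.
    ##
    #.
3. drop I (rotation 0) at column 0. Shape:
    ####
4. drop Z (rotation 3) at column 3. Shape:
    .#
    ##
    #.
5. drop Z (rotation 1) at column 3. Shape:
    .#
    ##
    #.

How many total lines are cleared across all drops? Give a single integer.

Answer: 0

Derivation:
Drop 1: L rot2 at col 2 lands with bottom-row=0; cleared 0 line(s) (total 0); column heights now [0 0 2 2 2 0], max=2
Drop 2: T rot1 at col 4 lands with bottom-row=2; cleared 0 line(s) (total 0); column heights now [0 0 2 2 5 4], max=5
Drop 3: I rot0 at col 0 lands with bottom-row=2; cleared 0 line(s) (total 0); column heights now [3 3 3 3 5 4], max=5
Drop 4: Z rot3 at col 3 lands with bottom-row=4; cleared 0 line(s) (total 0); column heights now [3 3 3 6 7 4], max=7
Drop 5: Z rot1 at col 3 lands with bottom-row=6; cleared 0 line(s) (total 0); column heights now [3 3 3 8 9 4], max=9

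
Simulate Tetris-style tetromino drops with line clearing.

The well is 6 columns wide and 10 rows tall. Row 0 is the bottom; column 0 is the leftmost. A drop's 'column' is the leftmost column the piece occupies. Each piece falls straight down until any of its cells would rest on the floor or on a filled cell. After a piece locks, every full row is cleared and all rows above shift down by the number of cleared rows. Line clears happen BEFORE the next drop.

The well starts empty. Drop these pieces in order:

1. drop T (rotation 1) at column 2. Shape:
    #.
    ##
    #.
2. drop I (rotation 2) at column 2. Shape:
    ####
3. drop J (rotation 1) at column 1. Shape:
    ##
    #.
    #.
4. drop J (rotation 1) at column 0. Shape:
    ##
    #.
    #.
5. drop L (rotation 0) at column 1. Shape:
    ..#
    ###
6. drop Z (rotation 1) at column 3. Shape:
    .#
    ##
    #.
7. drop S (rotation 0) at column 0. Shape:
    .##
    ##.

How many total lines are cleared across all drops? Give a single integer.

Drop 1: T rot1 at col 2 lands with bottom-row=0; cleared 0 line(s) (total 0); column heights now [0 0 3 2 0 0], max=3
Drop 2: I rot2 at col 2 lands with bottom-row=3; cleared 0 line(s) (total 0); column heights now [0 0 4 4 4 4], max=4
Drop 3: J rot1 at col 1 lands with bottom-row=2; cleared 0 line(s) (total 0); column heights now [0 5 5 4 4 4], max=5
Drop 4: J rot1 at col 0 lands with bottom-row=3; cleared 1 line(s) (total 1); column heights now [5 5 4 2 0 0], max=5
Drop 5: L rot0 at col 1 lands with bottom-row=5; cleared 0 line(s) (total 1); column heights now [5 6 6 7 0 0], max=7
Drop 6: Z rot1 at col 3 lands with bottom-row=7; cleared 0 line(s) (total 1); column heights now [5 6 6 9 10 0], max=10
Drop 7: S rot0 at col 0 lands with bottom-row=6; cleared 0 line(s) (total 1); column heights now [7 8 8 9 10 0], max=10

Answer: 1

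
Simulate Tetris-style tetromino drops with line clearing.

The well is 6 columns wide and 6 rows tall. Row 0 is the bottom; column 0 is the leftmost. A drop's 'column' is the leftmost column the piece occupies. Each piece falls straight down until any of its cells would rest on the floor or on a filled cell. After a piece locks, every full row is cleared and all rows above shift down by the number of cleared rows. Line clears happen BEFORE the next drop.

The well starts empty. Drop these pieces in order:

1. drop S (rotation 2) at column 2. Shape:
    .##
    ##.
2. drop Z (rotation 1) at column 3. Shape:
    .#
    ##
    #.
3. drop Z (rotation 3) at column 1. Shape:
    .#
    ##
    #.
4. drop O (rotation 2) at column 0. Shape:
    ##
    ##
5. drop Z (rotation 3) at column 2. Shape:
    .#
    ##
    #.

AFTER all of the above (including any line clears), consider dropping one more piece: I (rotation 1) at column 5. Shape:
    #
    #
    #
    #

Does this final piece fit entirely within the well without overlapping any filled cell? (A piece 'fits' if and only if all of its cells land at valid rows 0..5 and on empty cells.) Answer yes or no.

Drop 1: S rot2 at col 2 lands with bottom-row=0; cleared 0 line(s) (total 0); column heights now [0 0 1 2 2 0], max=2
Drop 2: Z rot1 at col 3 lands with bottom-row=2; cleared 0 line(s) (total 0); column heights now [0 0 1 4 5 0], max=5
Drop 3: Z rot3 at col 1 lands with bottom-row=0; cleared 0 line(s) (total 0); column heights now [0 2 3 4 5 0], max=5
Drop 4: O rot2 at col 0 lands with bottom-row=2; cleared 0 line(s) (total 0); column heights now [4 4 3 4 5 0], max=5
Drop 5: Z rot3 at col 2 lands with bottom-row=3; cleared 0 line(s) (total 0); column heights now [4 4 5 6 5 0], max=6
Test piece I rot1 at col 5 (width 1): heights before test = [4 4 5 6 5 0]; fits = True

Answer: yes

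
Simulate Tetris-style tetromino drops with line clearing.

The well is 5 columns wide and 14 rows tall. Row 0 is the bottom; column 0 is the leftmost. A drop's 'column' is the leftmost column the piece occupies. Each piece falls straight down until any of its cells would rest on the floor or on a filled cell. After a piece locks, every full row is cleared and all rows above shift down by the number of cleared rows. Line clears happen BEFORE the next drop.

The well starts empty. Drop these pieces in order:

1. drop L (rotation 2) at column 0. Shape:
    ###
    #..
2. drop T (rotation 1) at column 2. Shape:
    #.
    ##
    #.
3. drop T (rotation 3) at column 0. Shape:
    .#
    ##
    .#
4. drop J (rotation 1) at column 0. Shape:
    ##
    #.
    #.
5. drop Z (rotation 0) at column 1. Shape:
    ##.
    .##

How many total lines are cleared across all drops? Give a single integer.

Answer: 0

Derivation:
Drop 1: L rot2 at col 0 lands with bottom-row=0; cleared 0 line(s) (total 0); column heights now [2 2 2 0 0], max=2
Drop 2: T rot1 at col 2 lands with bottom-row=2; cleared 0 line(s) (total 0); column heights now [2 2 5 4 0], max=5
Drop 3: T rot3 at col 0 lands with bottom-row=2; cleared 0 line(s) (total 0); column heights now [4 5 5 4 0], max=5
Drop 4: J rot1 at col 0 lands with bottom-row=4; cleared 0 line(s) (total 0); column heights now [7 7 5 4 0], max=7
Drop 5: Z rot0 at col 1 lands with bottom-row=6; cleared 0 line(s) (total 0); column heights now [7 8 8 7 0], max=8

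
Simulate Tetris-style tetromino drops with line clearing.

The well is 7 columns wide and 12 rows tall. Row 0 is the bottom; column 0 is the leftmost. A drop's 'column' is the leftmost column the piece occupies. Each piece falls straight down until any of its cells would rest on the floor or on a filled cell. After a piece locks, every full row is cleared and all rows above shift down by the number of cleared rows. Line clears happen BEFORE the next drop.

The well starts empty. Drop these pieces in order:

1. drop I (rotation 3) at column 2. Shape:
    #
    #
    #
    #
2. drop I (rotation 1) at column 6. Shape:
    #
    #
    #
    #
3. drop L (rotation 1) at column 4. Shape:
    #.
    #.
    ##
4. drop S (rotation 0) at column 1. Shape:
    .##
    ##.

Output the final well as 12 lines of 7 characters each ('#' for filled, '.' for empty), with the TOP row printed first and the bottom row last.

Answer: .......
.......
.......
.......
.......
.......
..##...
.##....
..#...#
..#.#.#
..#.#.#
..#.###

Derivation:
Drop 1: I rot3 at col 2 lands with bottom-row=0; cleared 0 line(s) (total 0); column heights now [0 0 4 0 0 0 0], max=4
Drop 2: I rot1 at col 6 lands with bottom-row=0; cleared 0 line(s) (total 0); column heights now [0 0 4 0 0 0 4], max=4
Drop 3: L rot1 at col 4 lands with bottom-row=0; cleared 0 line(s) (total 0); column heights now [0 0 4 0 3 1 4], max=4
Drop 4: S rot0 at col 1 lands with bottom-row=4; cleared 0 line(s) (total 0); column heights now [0 5 6 6 3 1 4], max=6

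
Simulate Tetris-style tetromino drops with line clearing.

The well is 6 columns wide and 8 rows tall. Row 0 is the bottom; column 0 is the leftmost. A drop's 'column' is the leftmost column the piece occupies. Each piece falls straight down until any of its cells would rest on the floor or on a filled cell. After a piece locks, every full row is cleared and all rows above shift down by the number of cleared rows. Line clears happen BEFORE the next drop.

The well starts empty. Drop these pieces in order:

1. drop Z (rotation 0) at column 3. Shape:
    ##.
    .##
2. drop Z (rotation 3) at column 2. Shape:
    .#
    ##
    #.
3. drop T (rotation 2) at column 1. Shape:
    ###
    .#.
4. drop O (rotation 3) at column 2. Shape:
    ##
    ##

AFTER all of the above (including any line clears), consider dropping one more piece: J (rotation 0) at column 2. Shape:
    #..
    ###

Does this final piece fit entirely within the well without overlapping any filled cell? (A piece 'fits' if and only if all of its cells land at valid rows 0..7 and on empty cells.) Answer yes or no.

Answer: no

Derivation:
Drop 1: Z rot0 at col 3 lands with bottom-row=0; cleared 0 line(s) (total 0); column heights now [0 0 0 2 2 1], max=2
Drop 2: Z rot3 at col 2 lands with bottom-row=1; cleared 0 line(s) (total 0); column heights now [0 0 3 4 2 1], max=4
Drop 3: T rot2 at col 1 lands with bottom-row=3; cleared 0 line(s) (total 0); column heights now [0 5 5 5 2 1], max=5
Drop 4: O rot3 at col 2 lands with bottom-row=5; cleared 0 line(s) (total 0); column heights now [0 5 7 7 2 1], max=7
Test piece J rot0 at col 2 (width 3): heights before test = [0 5 7 7 2 1]; fits = False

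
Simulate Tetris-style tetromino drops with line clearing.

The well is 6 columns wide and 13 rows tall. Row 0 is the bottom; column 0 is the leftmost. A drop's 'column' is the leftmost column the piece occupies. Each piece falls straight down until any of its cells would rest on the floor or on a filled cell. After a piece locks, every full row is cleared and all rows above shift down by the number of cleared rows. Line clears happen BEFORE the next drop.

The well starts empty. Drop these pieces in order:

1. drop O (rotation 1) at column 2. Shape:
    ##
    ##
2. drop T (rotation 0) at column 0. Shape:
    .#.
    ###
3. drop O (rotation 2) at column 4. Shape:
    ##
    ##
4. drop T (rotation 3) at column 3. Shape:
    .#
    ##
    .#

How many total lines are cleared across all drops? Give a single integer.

Answer: 0

Derivation:
Drop 1: O rot1 at col 2 lands with bottom-row=0; cleared 0 line(s) (total 0); column heights now [0 0 2 2 0 0], max=2
Drop 2: T rot0 at col 0 lands with bottom-row=2; cleared 0 line(s) (total 0); column heights now [3 4 3 2 0 0], max=4
Drop 3: O rot2 at col 4 lands with bottom-row=0; cleared 0 line(s) (total 0); column heights now [3 4 3 2 2 2], max=4
Drop 4: T rot3 at col 3 lands with bottom-row=2; cleared 0 line(s) (total 0); column heights now [3 4 3 4 5 2], max=5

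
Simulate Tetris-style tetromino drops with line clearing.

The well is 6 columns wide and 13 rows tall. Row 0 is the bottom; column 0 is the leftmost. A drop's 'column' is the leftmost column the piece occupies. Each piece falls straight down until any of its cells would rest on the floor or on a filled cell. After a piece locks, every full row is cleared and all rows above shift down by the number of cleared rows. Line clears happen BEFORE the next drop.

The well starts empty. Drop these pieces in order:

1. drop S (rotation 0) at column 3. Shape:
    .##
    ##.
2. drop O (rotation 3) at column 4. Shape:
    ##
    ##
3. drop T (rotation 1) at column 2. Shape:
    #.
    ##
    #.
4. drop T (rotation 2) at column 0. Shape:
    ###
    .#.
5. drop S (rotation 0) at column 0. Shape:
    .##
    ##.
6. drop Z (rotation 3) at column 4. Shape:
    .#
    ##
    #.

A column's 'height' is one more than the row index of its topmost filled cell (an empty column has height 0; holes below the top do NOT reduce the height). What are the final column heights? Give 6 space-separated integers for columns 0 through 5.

Drop 1: S rot0 at col 3 lands with bottom-row=0; cleared 0 line(s) (total 0); column heights now [0 0 0 1 2 2], max=2
Drop 2: O rot3 at col 4 lands with bottom-row=2; cleared 0 line(s) (total 0); column heights now [0 0 0 1 4 4], max=4
Drop 3: T rot1 at col 2 lands with bottom-row=0; cleared 0 line(s) (total 0); column heights now [0 0 3 2 4 4], max=4
Drop 4: T rot2 at col 0 lands with bottom-row=2; cleared 0 line(s) (total 0); column heights now [4 4 4 2 4 4], max=4
Drop 5: S rot0 at col 0 lands with bottom-row=4; cleared 0 line(s) (total 0); column heights now [5 6 6 2 4 4], max=6
Drop 6: Z rot3 at col 4 lands with bottom-row=4; cleared 0 line(s) (total 0); column heights now [5 6 6 2 6 7], max=7

Answer: 5 6 6 2 6 7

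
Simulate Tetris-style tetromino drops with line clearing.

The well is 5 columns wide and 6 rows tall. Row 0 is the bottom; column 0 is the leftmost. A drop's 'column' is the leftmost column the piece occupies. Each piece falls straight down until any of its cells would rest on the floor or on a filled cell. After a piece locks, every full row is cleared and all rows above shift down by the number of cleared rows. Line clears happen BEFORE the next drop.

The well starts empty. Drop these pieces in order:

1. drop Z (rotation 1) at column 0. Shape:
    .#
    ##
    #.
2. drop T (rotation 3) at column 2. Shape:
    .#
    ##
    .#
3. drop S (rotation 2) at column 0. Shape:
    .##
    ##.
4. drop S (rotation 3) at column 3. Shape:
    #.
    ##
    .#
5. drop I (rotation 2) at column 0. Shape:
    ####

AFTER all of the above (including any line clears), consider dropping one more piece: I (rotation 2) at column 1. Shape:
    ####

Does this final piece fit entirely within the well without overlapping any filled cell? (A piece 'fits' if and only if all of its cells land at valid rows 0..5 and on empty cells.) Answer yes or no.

Answer: no

Derivation:
Drop 1: Z rot1 at col 0 lands with bottom-row=0; cleared 0 line(s) (total 0); column heights now [2 3 0 0 0], max=3
Drop 2: T rot3 at col 2 lands with bottom-row=0; cleared 0 line(s) (total 0); column heights now [2 3 2 3 0], max=3
Drop 3: S rot2 at col 0 lands with bottom-row=3; cleared 0 line(s) (total 0); column heights now [4 5 5 3 0], max=5
Drop 4: S rot3 at col 3 lands with bottom-row=2; cleared 0 line(s) (total 0); column heights now [4 5 5 5 4], max=5
Drop 5: I rot2 at col 0 lands with bottom-row=5; cleared 0 line(s) (total 0); column heights now [6 6 6 6 4], max=6
Test piece I rot2 at col 1 (width 4): heights before test = [6 6 6 6 4]; fits = False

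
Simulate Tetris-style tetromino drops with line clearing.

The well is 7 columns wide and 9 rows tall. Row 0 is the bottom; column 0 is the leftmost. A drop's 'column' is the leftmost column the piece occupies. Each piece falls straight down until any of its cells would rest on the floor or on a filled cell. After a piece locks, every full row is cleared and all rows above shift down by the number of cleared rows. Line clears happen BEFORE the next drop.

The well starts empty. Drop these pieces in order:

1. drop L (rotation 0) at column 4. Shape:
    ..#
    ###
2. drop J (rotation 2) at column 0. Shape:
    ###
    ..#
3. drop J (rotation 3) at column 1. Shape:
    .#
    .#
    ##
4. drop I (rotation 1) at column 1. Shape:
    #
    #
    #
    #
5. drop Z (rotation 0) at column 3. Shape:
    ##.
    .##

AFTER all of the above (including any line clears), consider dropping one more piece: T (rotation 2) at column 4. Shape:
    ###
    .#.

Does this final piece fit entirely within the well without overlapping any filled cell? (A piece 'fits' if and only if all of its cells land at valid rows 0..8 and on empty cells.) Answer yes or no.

Drop 1: L rot0 at col 4 lands with bottom-row=0; cleared 0 line(s) (total 0); column heights now [0 0 0 0 1 1 2], max=2
Drop 2: J rot2 at col 0 lands with bottom-row=0; cleared 0 line(s) (total 0); column heights now [2 2 2 0 1 1 2], max=2
Drop 3: J rot3 at col 1 lands with bottom-row=2; cleared 0 line(s) (total 0); column heights now [2 3 5 0 1 1 2], max=5
Drop 4: I rot1 at col 1 lands with bottom-row=3; cleared 0 line(s) (total 0); column heights now [2 7 5 0 1 1 2], max=7
Drop 5: Z rot0 at col 3 lands with bottom-row=1; cleared 0 line(s) (total 0); column heights now [2 7 5 3 3 2 2], max=7
Test piece T rot2 at col 4 (width 3): heights before test = [2 7 5 3 3 2 2]; fits = True

Answer: yes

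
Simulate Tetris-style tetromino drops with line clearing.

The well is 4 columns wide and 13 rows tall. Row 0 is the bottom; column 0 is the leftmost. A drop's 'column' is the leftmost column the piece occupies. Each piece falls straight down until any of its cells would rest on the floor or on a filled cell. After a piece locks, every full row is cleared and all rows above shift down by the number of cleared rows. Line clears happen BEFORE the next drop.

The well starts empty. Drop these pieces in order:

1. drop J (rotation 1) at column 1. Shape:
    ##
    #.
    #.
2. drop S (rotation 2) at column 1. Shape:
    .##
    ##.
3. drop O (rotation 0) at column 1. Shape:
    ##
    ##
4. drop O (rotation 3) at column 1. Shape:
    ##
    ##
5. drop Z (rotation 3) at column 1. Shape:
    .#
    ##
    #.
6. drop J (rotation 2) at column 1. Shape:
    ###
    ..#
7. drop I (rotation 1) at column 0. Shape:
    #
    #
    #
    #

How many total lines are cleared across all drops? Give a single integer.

Drop 1: J rot1 at col 1 lands with bottom-row=0; cleared 0 line(s) (total 0); column heights now [0 3 3 0], max=3
Drop 2: S rot2 at col 1 lands with bottom-row=3; cleared 0 line(s) (total 0); column heights now [0 4 5 5], max=5
Drop 3: O rot0 at col 1 lands with bottom-row=5; cleared 0 line(s) (total 0); column heights now [0 7 7 5], max=7
Drop 4: O rot3 at col 1 lands with bottom-row=7; cleared 0 line(s) (total 0); column heights now [0 9 9 5], max=9
Drop 5: Z rot3 at col 1 lands with bottom-row=9; cleared 0 line(s) (total 0); column heights now [0 11 12 5], max=12
Drop 6: J rot2 at col 1 lands with bottom-row=11; cleared 0 line(s) (total 0); column heights now [0 13 13 13], max=13
Drop 7: I rot1 at col 0 lands with bottom-row=0; cleared 0 line(s) (total 0); column heights now [4 13 13 13], max=13

Answer: 0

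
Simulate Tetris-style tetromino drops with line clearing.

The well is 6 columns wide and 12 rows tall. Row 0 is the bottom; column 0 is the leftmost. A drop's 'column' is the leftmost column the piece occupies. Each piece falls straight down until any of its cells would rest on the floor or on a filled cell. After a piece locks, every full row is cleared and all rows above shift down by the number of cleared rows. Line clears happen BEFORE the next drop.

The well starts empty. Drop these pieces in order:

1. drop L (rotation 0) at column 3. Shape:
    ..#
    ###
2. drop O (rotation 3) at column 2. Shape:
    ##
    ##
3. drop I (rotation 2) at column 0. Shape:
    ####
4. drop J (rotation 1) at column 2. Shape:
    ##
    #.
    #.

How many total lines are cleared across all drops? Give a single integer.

Answer: 0

Derivation:
Drop 1: L rot0 at col 3 lands with bottom-row=0; cleared 0 line(s) (total 0); column heights now [0 0 0 1 1 2], max=2
Drop 2: O rot3 at col 2 lands with bottom-row=1; cleared 0 line(s) (total 0); column heights now [0 0 3 3 1 2], max=3
Drop 3: I rot2 at col 0 lands with bottom-row=3; cleared 0 line(s) (total 0); column heights now [4 4 4 4 1 2], max=4
Drop 4: J rot1 at col 2 lands with bottom-row=4; cleared 0 line(s) (total 0); column heights now [4 4 7 7 1 2], max=7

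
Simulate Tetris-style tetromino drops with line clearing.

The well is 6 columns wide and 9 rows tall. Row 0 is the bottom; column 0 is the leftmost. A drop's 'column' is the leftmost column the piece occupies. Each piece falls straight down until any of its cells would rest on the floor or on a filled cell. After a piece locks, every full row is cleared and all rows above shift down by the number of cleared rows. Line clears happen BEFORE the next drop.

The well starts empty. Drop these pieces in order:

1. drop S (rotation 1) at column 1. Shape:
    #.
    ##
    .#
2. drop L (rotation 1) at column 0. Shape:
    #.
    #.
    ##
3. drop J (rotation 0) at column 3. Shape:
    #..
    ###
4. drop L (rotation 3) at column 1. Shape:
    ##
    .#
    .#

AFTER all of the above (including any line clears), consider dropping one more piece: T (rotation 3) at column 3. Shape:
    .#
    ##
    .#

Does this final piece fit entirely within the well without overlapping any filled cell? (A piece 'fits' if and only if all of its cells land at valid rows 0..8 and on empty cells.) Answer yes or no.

Drop 1: S rot1 at col 1 lands with bottom-row=0; cleared 0 line(s) (total 0); column heights now [0 3 2 0 0 0], max=3
Drop 2: L rot1 at col 0 lands with bottom-row=3; cleared 0 line(s) (total 0); column heights now [6 4 2 0 0 0], max=6
Drop 3: J rot0 at col 3 lands with bottom-row=0; cleared 0 line(s) (total 0); column heights now [6 4 2 2 1 1], max=6
Drop 4: L rot3 at col 1 lands with bottom-row=2; cleared 0 line(s) (total 0); column heights now [6 5 5 2 1 1], max=6
Test piece T rot3 at col 3 (width 2): heights before test = [6 5 5 2 1 1]; fits = True

Answer: yes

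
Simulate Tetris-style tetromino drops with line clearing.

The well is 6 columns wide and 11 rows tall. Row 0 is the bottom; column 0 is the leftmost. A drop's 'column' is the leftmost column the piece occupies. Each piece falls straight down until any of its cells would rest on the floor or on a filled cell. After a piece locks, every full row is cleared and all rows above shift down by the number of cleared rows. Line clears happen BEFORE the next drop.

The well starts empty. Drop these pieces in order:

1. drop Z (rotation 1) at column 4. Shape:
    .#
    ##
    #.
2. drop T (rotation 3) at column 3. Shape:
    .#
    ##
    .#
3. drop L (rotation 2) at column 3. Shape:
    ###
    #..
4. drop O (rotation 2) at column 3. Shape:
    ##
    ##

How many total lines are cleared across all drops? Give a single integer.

Drop 1: Z rot1 at col 4 lands with bottom-row=0; cleared 0 line(s) (total 0); column heights now [0 0 0 0 2 3], max=3
Drop 2: T rot3 at col 3 lands with bottom-row=2; cleared 0 line(s) (total 0); column heights now [0 0 0 4 5 3], max=5
Drop 3: L rot2 at col 3 lands with bottom-row=4; cleared 0 line(s) (total 0); column heights now [0 0 0 6 6 6], max=6
Drop 4: O rot2 at col 3 lands with bottom-row=6; cleared 0 line(s) (total 0); column heights now [0 0 0 8 8 6], max=8

Answer: 0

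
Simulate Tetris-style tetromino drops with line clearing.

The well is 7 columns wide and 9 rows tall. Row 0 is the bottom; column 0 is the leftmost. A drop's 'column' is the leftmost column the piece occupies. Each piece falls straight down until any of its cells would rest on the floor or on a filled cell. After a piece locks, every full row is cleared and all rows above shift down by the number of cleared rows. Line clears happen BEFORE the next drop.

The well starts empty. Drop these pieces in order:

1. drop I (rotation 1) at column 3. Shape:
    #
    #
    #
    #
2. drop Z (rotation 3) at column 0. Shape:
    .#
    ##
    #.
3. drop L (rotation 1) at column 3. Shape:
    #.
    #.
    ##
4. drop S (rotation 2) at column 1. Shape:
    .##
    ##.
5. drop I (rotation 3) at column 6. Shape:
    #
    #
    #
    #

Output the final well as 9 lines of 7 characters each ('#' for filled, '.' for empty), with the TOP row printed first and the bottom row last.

Drop 1: I rot1 at col 3 lands with bottom-row=0; cleared 0 line(s) (total 0); column heights now [0 0 0 4 0 0 0], max=4
Drop 2: Z rot3 at col 0 lands with bottom-row=0; cleared 0 line(s) (total 0); column heights now [2 3 0 4 0 0 0], max=4
Drop 3: L rot1 at col 3 lands with bottom-row=4; cleared 0 line(s) (total 0); column heights now [2 3 0 7 5 0 0], max=7
Drop 4: S rot2 at col 1 lands with bottom-row=6; cleared 0 line(s) (total 0); column heights now [2 7 8 8 5 0 0], max=8
Drop 5: I rot3 at col 6 lands with bottom-row=0; cleared 0 line(s) (total 0); column heights now [2 7 8 8 5 0 4], max=8

Answer: .......
..##...
.###...
...#...
...##..
...#..#
.#.#..#
##.#..#
#..#..#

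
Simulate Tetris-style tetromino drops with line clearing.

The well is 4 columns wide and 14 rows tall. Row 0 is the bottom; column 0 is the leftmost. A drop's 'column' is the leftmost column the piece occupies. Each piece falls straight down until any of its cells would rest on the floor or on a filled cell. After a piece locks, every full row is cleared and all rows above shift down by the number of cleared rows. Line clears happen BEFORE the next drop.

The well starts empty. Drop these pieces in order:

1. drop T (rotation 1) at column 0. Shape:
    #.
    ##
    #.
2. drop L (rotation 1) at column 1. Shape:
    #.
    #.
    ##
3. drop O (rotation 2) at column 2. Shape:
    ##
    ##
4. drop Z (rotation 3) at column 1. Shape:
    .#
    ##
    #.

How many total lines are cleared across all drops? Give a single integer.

Drop 1: T rot1 at col 0 lands with bottom-row=0; cleared 0 line(s) (total 0); column heights now [3 2 0 0], max=3
Drop 2: L rot1 at col 1 lands with bottom-row=2; cleared 0 line(s) (total 0); column heights now [3 5 3 0], max=5
Drop 3: O rot2 at col 2 lands with bottom-row=3; cleared 0 line(s) (total 0); column heights now [3 5 5 5], max=5
Drop 4: Z rot3 at col 1 lands with bottom-row=5; cleared 0 line(s) (total 0); column heights now [3 7 8 5], max=8

Answer: 0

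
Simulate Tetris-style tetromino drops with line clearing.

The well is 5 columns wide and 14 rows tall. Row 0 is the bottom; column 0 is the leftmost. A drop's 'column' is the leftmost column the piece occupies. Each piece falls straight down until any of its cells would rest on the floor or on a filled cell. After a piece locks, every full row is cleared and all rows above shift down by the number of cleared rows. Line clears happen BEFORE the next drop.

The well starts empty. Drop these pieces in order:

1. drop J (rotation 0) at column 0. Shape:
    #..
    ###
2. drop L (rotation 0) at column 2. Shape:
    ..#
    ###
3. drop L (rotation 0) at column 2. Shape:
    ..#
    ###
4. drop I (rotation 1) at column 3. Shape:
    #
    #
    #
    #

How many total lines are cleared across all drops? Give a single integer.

Answer: 0

Derivation:
Drop 1: J rot0 at col 0 lands with bottom-row=0; cleared 0 line(s) (total 0); column heights now [2 1 1 0 0], max=2
Drop 2: L rot0 at col 2 lands with bottom-row=1; cleared 0 line(s) (total 0); column heights now [2 1 2 2 3], max=3
Drop 3: L rot0 at col 2 lands with bottom-row=3; cleared 0 line(s) (total 0); column heights now [2 1 4 4 5], max=5
Drop 4: I rot1 at col 3 lands with bottom-row=4; cleared 0 line(s) (total 0); column heights now [2 1 4 8 5], max=8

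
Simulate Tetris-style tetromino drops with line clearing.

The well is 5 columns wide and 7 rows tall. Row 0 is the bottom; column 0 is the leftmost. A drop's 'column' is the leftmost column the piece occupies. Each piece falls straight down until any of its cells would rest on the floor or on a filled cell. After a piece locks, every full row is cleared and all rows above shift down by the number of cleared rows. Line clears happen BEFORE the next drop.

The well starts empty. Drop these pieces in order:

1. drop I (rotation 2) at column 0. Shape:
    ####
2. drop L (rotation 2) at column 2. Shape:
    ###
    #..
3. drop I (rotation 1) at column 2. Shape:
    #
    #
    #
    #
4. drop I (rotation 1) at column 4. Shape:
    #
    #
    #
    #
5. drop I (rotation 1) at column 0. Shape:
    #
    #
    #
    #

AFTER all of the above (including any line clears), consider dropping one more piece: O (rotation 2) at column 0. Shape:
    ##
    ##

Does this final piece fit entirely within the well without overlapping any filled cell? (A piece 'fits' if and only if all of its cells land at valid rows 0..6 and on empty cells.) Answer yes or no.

Drop 1: I rot2 at col 0 lands with bottom-row=0; cleared 0 line(s) (total 0); column heights now [1 1 1 1 0], max=1
Drop 2: L rot2 at col 2 lands with bottom-row=1; cleared 0 line(s) (total 0); column heights now [1 1 3 3 3], max=3
Drop 3: I rot1 at col 2 lands with bottom-row=3; cleared 0 line(s) (total 0); column heights now [1 1 7 3 3], max=7
Drop 4: I rot1 at col 4 lands with bottom-row=3; cleared 0 line(s) (total 0); column heights now [1 1 7 3 7], max=7
Drop 5: I rot1 at col 0 lands with bottom-row=1; cleared 0 line(s) (total 0); column heights now [5 1 7 3 7], max=7
Test piece O rot2 at col 0 (width 2): heights before test = [5 1 7 3 7]; fits = True

Answer: yes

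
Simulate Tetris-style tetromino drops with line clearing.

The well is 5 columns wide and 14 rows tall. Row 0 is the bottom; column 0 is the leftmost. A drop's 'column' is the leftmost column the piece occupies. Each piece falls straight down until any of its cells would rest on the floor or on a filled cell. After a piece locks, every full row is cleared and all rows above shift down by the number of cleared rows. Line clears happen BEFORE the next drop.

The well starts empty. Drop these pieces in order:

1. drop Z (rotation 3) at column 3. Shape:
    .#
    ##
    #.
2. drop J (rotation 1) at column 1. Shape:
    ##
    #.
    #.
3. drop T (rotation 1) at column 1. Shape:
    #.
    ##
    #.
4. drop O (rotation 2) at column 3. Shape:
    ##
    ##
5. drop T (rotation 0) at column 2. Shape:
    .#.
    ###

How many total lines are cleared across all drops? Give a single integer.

Answer: 0

Derivation:
Drop 1: Z rot3 at col 3 lands with bottom-row=0; cleared 0 line(s) (total 0); column heights now [0 0 0 2 3], max=3
Drop 2: J rot1 at col 1 lands with bottom-row=0; cleared 0 line(s) (total 0); column heights now [0 3 3 2 3], max=3
Drop 3: T rot1 at col 1 lands with bottom-row=3; cleared 0 line(s) (total 0); column heights now [0 6 5 2 3], max=6
Drop 4: O rot2 at col 3 lands with bottom-row=3; cleared 0 line(s) (total 0); column heights now [0 6 5 5 5], max=6
Drop 5: T rot0 at col 2 lands with bottom-row=5; cleared 0 line(s) (total 0); column heights now [0 6 6 7 6], max=7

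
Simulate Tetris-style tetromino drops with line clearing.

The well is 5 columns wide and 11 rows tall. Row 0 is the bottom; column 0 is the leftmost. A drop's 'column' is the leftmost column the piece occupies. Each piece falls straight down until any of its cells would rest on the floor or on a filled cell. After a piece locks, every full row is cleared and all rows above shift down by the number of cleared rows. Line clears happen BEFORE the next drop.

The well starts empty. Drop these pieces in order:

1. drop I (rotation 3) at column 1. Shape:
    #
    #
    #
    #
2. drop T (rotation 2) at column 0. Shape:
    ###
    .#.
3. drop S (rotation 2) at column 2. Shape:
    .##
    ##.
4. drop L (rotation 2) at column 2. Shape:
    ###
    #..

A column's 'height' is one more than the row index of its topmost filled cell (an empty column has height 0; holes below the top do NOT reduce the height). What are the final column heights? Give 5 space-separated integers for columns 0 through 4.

Answer: 6 6 9 9 9

Derivation:
Drop 1: I rot3 at col 1 lands with bottom-row=0; cleared 0 line(s) (total 0); column heights now [0 4 0 0 0], max=4
Drop 2: T rot2 at col 0 lands with bottom-row=4; cleared 0 line(s) (total 0); column heights now [6 6 6 0 0], max=6
Drop 3: S rot2 at col 2 lands with bottom-row=6; cleared 0 line(s) (total 0); column heights now [6 6 7 8 8], max=8
Drop 4: L rot2 at col 2 lands with bottom-row=7; cleared 0 line(s) (total 0); column heights now [6 6 9 9 9], max=9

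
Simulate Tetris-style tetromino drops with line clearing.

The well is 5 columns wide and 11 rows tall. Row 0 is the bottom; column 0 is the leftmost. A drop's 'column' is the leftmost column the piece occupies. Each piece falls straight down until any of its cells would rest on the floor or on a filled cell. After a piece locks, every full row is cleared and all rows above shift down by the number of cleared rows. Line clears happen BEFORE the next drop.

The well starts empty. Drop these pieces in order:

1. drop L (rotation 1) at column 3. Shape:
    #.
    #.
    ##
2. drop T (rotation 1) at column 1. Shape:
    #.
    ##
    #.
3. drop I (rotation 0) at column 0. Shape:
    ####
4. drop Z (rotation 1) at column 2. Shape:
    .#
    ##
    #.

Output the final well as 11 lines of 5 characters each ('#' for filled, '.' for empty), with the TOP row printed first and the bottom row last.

Answer: .....
.....
.....
.....
...#.
..##.
..#..
####.
.#.#.
.###.
.#.##

Derivation:
Drop 1: L rot1 at col 3 lands with bottom-row=0; cleared 0 line(s) (total 0); column heights now [0 0 0 3 1], max=3
Drop 2: T rot1 at col 1 lands with bottom-row=0; cleared 0 line(s) (total 0); column heights now [0 3 2 3 1], max=3
Drop 3: I rot0 at col 0 lands with bottom-row=3; cleared 0 line(s) (total 0); column heights now [4 4 4 4 1], max=4
Drop 4: Z rot1 at col 2 lands with bottom-row=4; cleared 0 line(s) (total 0); column heights now [4 4 6 7 1], max=7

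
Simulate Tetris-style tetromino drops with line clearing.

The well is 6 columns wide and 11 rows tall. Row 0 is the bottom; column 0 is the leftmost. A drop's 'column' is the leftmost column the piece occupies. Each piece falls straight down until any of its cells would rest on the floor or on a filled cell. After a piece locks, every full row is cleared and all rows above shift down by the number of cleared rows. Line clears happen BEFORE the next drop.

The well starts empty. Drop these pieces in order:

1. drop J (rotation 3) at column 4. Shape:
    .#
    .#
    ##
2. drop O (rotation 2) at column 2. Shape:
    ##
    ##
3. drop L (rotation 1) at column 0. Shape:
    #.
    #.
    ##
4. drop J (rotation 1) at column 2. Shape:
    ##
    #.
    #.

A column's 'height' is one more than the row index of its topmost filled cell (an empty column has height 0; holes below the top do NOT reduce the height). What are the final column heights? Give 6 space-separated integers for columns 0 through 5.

Answer: 2 0 4 4 0 2

Derivation:
Drop 1: J rot3 at col 4 lands with bottom-row=0; cleared 0 line(s) (total 0); column heights now [0 0 0 0 1 3], max=3
Drop 2: O rot2 at col 2 lands with bottom-row=0; cleared 0 line(s) (total 0); column heights now [0 0 2 2 1 3], max=3
Drop 3: L rot1 at col 0 lands with bottom-row=0; cleared 1 line(s) (total 1); column heights now [2 0 1 1 0 2], max=2
Drop 4: J rot1 at col 2 lands with bottom-row=1; cleared 0 line(s) (total 1); column heights now [2 0 4 4 0 2], max=4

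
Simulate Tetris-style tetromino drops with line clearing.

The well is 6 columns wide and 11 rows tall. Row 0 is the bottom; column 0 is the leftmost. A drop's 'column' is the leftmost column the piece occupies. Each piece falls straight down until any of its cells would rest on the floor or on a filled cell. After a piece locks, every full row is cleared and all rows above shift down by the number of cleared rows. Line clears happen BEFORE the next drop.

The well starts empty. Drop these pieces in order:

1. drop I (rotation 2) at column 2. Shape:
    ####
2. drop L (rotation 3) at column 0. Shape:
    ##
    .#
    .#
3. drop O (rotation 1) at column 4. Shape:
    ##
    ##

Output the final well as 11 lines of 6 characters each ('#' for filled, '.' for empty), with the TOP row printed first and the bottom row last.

Answer: ......
......
......
......
......
......
......
......
##..##
.#..##
.#####

Derivation:
Drop 1: I rot2 at col 2 lands with bottom-row=0; cleared 0 line(s) (total 0); column heights now [0 0 1 1 1 1], max=1
Drop 2: L rot3 at col 0 lands with bottom-row=0; cleared 0 line(s) (total 0); column heights now [3 3 1 1 1 1], max=3
Drop 3: O rot1 at col 4 lands with bottom-row=1; cleared 0 line(s) (total 0); column heights now [3 3 1 1 3 3], max=3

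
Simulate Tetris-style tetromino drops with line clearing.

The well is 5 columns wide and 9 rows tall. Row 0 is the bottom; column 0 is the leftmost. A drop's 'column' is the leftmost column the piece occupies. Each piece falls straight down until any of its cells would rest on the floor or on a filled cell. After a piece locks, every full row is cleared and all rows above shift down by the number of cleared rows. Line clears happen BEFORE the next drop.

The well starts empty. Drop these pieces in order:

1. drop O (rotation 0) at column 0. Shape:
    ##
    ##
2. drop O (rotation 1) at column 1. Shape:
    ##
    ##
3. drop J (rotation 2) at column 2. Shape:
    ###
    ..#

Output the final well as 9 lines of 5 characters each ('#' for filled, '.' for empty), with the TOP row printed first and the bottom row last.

Answer: .....
.....
.....
.....
..###
.##.#
.##..
##...
##...

Derivation:
Drop 1: O rot0 at col 0 lands with bottom-row=0; cleared 0 line(s) (total 0); column heights now [2 2 0 0 0], max=2
Drop 2: O rot1 at col 1 lands with bottom-row=2; cleared 0 line(s) (total 0); column heights now [2 4 4 0 0], max=4
Drop 3: J rot2 at col 2 lands with bottom-row=3; cleared 0 line(s) (total 0); column heights now [2 4 5 5 5], max=5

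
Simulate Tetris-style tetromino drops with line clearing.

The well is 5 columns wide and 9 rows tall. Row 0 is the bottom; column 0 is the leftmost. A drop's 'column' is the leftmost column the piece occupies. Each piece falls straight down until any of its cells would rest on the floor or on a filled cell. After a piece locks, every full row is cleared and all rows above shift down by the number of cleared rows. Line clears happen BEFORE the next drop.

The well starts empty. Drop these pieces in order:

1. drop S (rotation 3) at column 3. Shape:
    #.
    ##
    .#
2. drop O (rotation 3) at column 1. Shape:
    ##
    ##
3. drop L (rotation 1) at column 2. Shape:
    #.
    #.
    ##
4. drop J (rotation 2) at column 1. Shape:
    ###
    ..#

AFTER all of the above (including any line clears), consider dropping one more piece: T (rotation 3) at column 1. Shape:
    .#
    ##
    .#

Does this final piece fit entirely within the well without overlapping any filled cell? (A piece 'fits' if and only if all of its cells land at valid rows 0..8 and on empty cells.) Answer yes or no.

Answer: no

Derivation:
Drop 1: S rot3 at col 3 lands with bottom-row=0; cleared 0 line(s) (total 0); column heights now [0 0 0 3 2], max=3
Drop 2: O rot3 at col 1 lands with bottom-row=0; cleared 0 line(s) (total 0); column heights now [0 2 2 3 2], max=3
Drop 3: L rot1 at col 2 lands with bottom-row=3; cleared 0 line(s) (total 0); column heights now [0 2 6 4 2], max=6
Drop 4: J rot2 at col 1 lands with bottom-row=5; cleared 0 line(s) (total 0); column heights now [0 7 7 7 2], max=7
Test piece T rot3 at col 1 (width 2): heights before test = [0 7 7 7 2]; fits = False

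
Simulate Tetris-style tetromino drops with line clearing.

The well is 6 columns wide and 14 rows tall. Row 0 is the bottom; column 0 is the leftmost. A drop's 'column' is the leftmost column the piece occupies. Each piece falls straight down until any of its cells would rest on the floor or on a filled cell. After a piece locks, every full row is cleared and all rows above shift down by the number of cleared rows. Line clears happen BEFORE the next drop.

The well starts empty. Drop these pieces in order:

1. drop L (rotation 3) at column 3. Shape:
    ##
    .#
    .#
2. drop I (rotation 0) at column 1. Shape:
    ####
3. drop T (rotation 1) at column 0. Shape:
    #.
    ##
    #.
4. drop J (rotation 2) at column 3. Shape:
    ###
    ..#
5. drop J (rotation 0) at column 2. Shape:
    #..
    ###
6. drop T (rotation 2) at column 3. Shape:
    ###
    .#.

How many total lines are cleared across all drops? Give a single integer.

Drop 1: L rot3 at col 3 lands with bottom-row=0; cleared 0 line(s) (total 0); column heights now [0 0 0 3 3 0], max=3
Drop 2: I rot0 at col 1 lands with bottom-row=3; cleared 0 line(s) (total 0); column heights now [0 4 4 4 4 0], max=4
Drop 3: T rot1 at col 0 lands with bottom-row=3; cleared 0 line(s) (total 0); column heights now [6 5 4 4 4 0], max=6
Drop 4: J rot2 at col 3 lands with bottom-row=3; cleared 1 line(s) (total 1); column heights now [5 4 0 4 4 4], max=5
Drop 5: J rot0 at col 2 lands with bottom-row=4; cleared 0 line(s) (total 1); column heights now [5 4 6 5 5 4], max=6
Drop 6: T rot2 at col 3 lands with bottom-row=5; cleared 0 line(s) (total 1); column heights now [5 4 6 7 7 7], max=7

Answer: 1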